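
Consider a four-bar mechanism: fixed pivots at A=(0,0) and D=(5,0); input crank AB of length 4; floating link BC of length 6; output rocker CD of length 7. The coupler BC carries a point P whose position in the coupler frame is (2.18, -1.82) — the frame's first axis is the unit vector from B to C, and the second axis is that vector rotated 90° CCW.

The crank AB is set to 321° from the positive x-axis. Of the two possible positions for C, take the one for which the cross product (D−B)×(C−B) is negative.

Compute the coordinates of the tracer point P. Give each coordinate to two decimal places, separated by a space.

3.53 -5.33

A=(0,0), D=(5.00,0)
B = A + 4.00·(cos321°, sin321°) = (3.1086, -2.5173)
|BD| = 3.1487
circle(B,6.00) ∩ circle(D,7.00): a=-0.4900, h=5.9800
  candidates: C₊=(-1.9666,0.6831) cross=18.829; C₋=(7.5950,-6.5012) cross=-18.829
  mode - wants cross < 0 → take C=(7.5950,-6.5012) (cross=-18.829)
ex = (C−B)/|BC| = (0.7477,-0.6640); ey = (0.6640,0.7477)
P = B + 2.18·ex + -1.82·ey = (3.5302,-5.3257)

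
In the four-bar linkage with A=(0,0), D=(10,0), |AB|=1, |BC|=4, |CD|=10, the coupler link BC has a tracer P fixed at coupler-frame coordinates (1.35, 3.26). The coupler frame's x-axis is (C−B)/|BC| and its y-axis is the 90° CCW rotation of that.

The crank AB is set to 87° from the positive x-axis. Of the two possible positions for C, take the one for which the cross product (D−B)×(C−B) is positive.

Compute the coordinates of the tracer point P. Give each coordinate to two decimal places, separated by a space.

-2.66 3.25

A=(0,0), D=(10.00,0)
B = A + 1.00·(cos87°, sin87°) = (0.0523, 0.9986)
|BD| = 9.9977
circle(B,4.00) ∩ circle(D,10.00): a=0.7979, h=3.9196
  candidates: C₊=(1.2377,4.8190) cross=39.187; C₋=(0.4547,-2.9811) cross=-39.187
  mode + wants cross > 0 → take C=(1.2377,4.8190) (cross=39.187)
ex = (C−B)/|BC| = (0.2963,0.9551); ey = (-0.9551,0.2963)
P = B + 1.35·ex + 3.26·ey = (-2.6612,3.2541)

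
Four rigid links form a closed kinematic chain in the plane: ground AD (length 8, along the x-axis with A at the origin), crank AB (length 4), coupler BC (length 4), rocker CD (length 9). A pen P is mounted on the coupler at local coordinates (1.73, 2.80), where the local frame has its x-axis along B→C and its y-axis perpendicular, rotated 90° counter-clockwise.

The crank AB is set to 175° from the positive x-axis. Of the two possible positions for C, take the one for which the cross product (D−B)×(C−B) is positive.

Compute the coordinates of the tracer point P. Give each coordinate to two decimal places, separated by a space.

-4.07 3.64

A=(0,0), D=(8.00,0)
B = A + 4.00·(cos175°, sin175°) = (-3.9848, 0.3486)
|BD| = 11.9898
circle(B,4.00) ∩ circle(D,9.00): a=3.2843, h=2.2833
  candidates: C₊=(-0.6355,2.5354) cross=27.376; C₋=(-0.7683,-2.0292) cross=-27.376
  mode + wants cross > 0 → take C=(-0.6355,2.5354) (cross=27.376)
ex = (C−B)/|BC| = (0.8373,0.5467); ey = (-0.5467,0.8373)
P = B + 1.73·ex + 2.80·ey = (-4.0670,3.6389)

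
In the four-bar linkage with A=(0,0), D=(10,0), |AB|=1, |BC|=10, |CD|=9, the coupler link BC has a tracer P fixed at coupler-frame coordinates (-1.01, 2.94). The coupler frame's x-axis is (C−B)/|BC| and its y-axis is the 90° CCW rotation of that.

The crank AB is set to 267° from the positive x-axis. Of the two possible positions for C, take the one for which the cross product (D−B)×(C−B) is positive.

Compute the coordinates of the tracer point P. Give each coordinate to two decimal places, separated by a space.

-3.09 -0.34

A=(0,0), D=(10.00,0)
B = A + 1.00·(cos267°, sin267°) = (-0.0523, -0.9986)
|BD| = 10.1018
circle(B,10.00) ∩ circle(D,9.00): a=5.9913, h=8.0065
  candidates: C₊=(5.1182,7.5609) cross=80.880; C₋=(6.7011,-8.3736) cross=-80.880
  mode + wants cross > 0 → take C=(5.1182,7.5609) (cross=80.880)
ex = (C−B)/|BC| = (0.5170,0.8560); ey = (-0.8560,0.5170)
P = B + -1.01·ex + 2.94·ey = (-3.0911,-0.3430)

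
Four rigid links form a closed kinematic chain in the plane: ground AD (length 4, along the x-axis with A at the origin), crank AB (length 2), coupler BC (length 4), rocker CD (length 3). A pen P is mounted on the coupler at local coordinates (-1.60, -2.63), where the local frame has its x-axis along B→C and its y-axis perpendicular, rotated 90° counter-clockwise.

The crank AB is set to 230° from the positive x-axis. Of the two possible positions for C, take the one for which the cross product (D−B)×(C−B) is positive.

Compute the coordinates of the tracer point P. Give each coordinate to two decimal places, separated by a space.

-0.39 -4.48

A=(0,0), D=(4.00,0)
B = A + 2.00·(cos230°, sin230°) = (-1.2856, -1.5321)
|BD| = 5.5031
circle(B,4.00) ∩ circle(D,3.00): a=3.3876, h=2.1271
  candidates: C₊=(1.3759,1.4540) cross=11.705; C₋=(2.5602,-2.6319) cross=-11.705
  mode + wants cross > 0 → take C=(1.3759,1.4540) (cross=11.705)
ex = (C−B)/|BC| = (0.6654,0.7465); ey = (-0.7465,0.6654)
P = B + -1.60·ex + -2.63·ey = (-0.3868,-4.4764)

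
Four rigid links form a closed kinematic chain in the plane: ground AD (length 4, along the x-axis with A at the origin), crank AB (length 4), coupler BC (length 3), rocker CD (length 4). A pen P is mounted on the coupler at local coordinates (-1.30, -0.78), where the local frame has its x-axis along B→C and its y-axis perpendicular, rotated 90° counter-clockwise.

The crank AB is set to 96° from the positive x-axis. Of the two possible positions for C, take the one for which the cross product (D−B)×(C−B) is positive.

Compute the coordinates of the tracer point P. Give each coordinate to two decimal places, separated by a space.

A=(0,0), D=(4.00,0)
B = A + 4.00·(cos96°, sin96°) = (-0.4181, 3.9781)
|BD| = 5.9452
circle(B,3.00) ∩ circle(D,4.00): a=2.3839, h=1.8213
  candidates: C₊=(2.5721,3.7365) cross=10.828; C₋=(0.1347,1.0295) cross=-10.828
  mode + wants cross > 0 → take C=(2.5721,3.7365) (cross=10.828)
ex = (C−B)/|BC| = (0.9968,-0.0805); ey = (0.0805,0.9968)
P = B + -1.30·ex + -0.78·ey = (-1.7767,3.3053)

-1.78 3.31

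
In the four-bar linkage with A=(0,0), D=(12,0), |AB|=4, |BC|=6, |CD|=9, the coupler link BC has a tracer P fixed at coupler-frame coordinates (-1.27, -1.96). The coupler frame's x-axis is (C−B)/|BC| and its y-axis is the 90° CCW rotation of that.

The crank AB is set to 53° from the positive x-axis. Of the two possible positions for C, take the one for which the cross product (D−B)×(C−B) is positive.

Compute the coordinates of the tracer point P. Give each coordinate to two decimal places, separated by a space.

2.83 0.90

A=(0,0), D=(12.00,0)
B = A + 4.00·(cos53°, sin53°) = (2.4073, 3.1945)
|BD| = 10.1107
circle(B,6.00) ∩ circle(D,9.00): a=2.8300, h=5.2907
  candidates: C₊=(6.7639,7.3200) cross=53.492; C₋=(3.4206,-2.7193) cross=-53.492
  mode + wants cross > 0 → take C=(6.7639,7.3200) (cross=53.492)
ex = (C−B)/|BC| = (0.7261,0.6876); ey = (-0.6876,0.7261)
P = B + -1.27·ex + -1.96·ey = (2.8328,0.8981)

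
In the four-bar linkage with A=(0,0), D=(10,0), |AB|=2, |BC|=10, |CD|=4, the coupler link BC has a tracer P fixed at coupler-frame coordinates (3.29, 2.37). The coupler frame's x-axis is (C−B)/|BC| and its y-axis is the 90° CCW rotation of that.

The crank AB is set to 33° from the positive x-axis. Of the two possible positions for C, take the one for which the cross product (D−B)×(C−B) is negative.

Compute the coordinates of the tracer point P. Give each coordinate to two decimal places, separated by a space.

5.72 1.46

A=(0,0), D=(10.00,0)
B = A + 2.00·(cos33°, sin33°) = (1.6773, 1.0893)
|BD| = 8.3936
circle(B,10.00) ∩ circle(D,4.00): a=9.2006, h=3.9178
  candidates: C₊=(11.3086,3.7799) cross=32.884; C₋=(10.2917,-3.9893) cross=-32.884
  mode - wants cross < 0 → take C=(10.2917,-3.9893) (cross=-32.884)
ex = (C−B)/|BC| = (0.8614,-0.5079); ey = (0.5079,0.8614)
P = B + 3.29·ex + 2.37·ey = (5.7151,1.4600)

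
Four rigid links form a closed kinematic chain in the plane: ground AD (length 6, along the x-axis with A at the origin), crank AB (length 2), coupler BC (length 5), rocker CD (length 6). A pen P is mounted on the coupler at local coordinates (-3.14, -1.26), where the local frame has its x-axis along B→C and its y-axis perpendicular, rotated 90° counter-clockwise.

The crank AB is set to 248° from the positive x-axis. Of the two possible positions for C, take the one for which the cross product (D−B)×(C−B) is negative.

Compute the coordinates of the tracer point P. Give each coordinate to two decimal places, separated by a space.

A=(0,0), D=(6.00,0)
B = A + 2.00·(cos248°, sin248°) = (-0.7492, -1.8544)
|BD| = 6.9993
circle(B,5.00) ∩ circle(D,6.00): a=2.7139, h=4.1994
  candidates: C₊=(0.7551,2.9140) cross=29.393; C₋=(2.9802,-5.1847) cross=-29.393
  mode - wants cross < 0 → take C=(2.9802,-5.1847) (cross=-29.393)
ex = (C−B)/|BC| = (0.7459,-0.6661); ey = (0.6661,0.7459)
P = B + -3.14·ex + -1.26·ey = (-3.9306,-0.7027)

-3.93 -0.70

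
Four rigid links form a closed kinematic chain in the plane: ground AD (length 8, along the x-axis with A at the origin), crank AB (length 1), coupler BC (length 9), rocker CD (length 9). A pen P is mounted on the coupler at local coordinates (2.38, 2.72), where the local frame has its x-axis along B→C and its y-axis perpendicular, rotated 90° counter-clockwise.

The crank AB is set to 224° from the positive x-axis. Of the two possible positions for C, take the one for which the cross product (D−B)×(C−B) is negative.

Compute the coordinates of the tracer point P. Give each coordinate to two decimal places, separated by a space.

2.86 -1.17

A=(0,0), D=(8.00,0)
B = A + 1.00·(cos224°, sin224°) = (-0.7193, -0.6947)
|BD| = 8.7470
circle(B,9.00) ∩ circle(D,9.00): a=4.3735, h=7.8659
  candidates: C₊=(3.0156,7.4937) cross=68.803; C₋=(4.2650,-8.1884) cross=-68.803
  mode - wants cross < 0 → take C=(4.2650,-8.1884) (cross=-68.803)
ex = (C−B)/|BC| = (0.5538,-0.8326); ey = (0.8326,0.5538)
P = B + 2.38·ex + 2.72·ey = (2.8635,-1.1700)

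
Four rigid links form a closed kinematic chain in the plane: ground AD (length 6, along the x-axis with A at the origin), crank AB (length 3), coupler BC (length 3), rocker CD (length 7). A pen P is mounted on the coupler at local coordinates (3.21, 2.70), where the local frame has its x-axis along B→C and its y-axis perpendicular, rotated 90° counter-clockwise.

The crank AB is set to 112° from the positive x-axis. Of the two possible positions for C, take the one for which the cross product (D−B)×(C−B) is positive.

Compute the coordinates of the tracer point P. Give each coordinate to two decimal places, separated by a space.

A=(0,0), D=(6.00,0)
B = A + 3.00·(cos112°, sin112°) = (-1.1238, 2.7816)
|BD| = 7.6476
circle(B,3.00) ∩ circle(D,7.00): a=1.2086, h=2.7458
  candidates: C₊=(1.0007,4.8997) cross=20.999; C₋=(-0.9967,-0.2158) cross=-20.999
  mode + wants cross > 0 → take C=(1.0007,4.8997) (cross=20.999)
ex = (C−B)/|BC| = (0.7082,0.7060); ey = (-0.7060,0.7082)
P = B + 3.21·ex + 2.70·ey = (-0.7569,6.9600)

-0.76 6.96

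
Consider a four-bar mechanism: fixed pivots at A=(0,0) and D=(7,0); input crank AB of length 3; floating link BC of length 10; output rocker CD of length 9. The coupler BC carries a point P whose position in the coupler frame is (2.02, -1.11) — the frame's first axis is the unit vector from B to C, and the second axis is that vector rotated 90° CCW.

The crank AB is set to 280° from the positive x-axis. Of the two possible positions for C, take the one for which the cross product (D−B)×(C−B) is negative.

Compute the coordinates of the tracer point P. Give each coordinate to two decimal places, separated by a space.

A=(0,0), D=(7.00,0)
B = A + 3.00·(cos280°, sin280°) = (0.5209, -2.9544)
|BD| = 7.1209
circle(B,10.00) ∩ circle(D,9.00): a=4.8945, h=8.7203
  candidates: C₊=(1.3563,7.0106) cross=62.096; C₋=(8.5924,-8.8580) cross=-62.096
  mode - wants cross < 0 → take C=(8.5924,-8.8580) (cross=-62.096)
ex = (C−B)/|BC| = (0.8071,-0.5904); ey = (0.5904,0.8071)
P = B + 2.02·ex + -1.11·ey = (1.4961,-5.0429)

1.50 -5.04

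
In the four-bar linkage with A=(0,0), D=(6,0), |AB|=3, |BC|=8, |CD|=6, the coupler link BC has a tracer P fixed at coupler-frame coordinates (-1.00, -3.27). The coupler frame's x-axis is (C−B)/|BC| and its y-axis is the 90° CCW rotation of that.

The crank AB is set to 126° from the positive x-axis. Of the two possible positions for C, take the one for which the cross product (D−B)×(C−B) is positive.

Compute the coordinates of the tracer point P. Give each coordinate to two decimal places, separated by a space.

A=(0,0), D=(6.00,0)
B = A + 3.00·(cos126°, sin126°) = (-1.7634, 2.4271)
|BD| = 8.1339
circle(B,8.00) ∩ circle(D,6.00): a=5.7881, h=5.5224
  candidates: C₊=(5.4089,5.9708) cross=44.919; C₋=(2.1133,-4.5709) cross=-44.919
  mode + wants cross > 0 → take C=(5.4089,5.9708) (cross=44.919)
ex = (C−B)/|BC| = (0.8965,0.4430); ey = (-0.4430,0.8965)
P = B + -1.00·ex + -3.27·ey = (-1.2114,-0.9476)

-1.21 -0.95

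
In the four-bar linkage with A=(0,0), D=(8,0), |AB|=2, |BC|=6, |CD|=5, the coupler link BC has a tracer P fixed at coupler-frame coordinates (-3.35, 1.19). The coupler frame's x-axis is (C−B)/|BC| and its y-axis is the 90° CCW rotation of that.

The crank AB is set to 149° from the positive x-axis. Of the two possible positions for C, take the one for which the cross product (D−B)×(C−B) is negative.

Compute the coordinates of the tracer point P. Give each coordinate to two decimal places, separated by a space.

-3.98 3.77

A=(0,0), D=(8.00,0)
B = A + 2.00·(cos149°, sin149°) = (-1.7143, 1.0301)
|BD| = 9.7688
circle(B,6.00) ∩ circle(D,5.00): a=5.4474, h=2.5151
  candidates: C₊=(3.9679,2.9567) cross=24.569; C₋=(3.4375,-2.0454) cross=-24.569
  mode - wants cross < 0 → take C=(3.4375,-2.0454) (cross=-24.569)
ex = (C−B)/|BC| = (0.8586,-0.5126); ey = (0.5126,0.8586)
P = B + -3.35·ex + 1.19·ey = (-3.9808,3.7690)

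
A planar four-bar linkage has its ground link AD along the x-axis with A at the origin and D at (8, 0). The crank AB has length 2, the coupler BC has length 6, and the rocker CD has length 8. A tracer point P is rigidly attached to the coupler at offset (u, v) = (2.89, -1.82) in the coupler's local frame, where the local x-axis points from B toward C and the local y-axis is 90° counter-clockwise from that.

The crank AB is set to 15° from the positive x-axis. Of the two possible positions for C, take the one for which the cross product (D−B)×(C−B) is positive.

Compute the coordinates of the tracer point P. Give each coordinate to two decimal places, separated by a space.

4.31 2.97

A=(0,0), D=(8.00,0)
B = A + 2.00·(cos15°, sin15°) = (1.9319, 0.5176)
|BD| = 6.0902
circle(B,6.00) ∩ circle(D,8.00): a=0.7463, h=5.9534
  candidates: C₊=(3.1815,6.3861) cross=36.257; C₋=(2.1695,-5.4777) cross=-36.257
  mode + wants cross > 0 → take C=(3.1815,6.3861) (cross=36.257)
ex = (C−B)/|BC| = (0.2083,0.9781); ey = (-0.9781,0.2083)
P = B + 2.89·ex + -1.82·ey = (4.3138,2.9652)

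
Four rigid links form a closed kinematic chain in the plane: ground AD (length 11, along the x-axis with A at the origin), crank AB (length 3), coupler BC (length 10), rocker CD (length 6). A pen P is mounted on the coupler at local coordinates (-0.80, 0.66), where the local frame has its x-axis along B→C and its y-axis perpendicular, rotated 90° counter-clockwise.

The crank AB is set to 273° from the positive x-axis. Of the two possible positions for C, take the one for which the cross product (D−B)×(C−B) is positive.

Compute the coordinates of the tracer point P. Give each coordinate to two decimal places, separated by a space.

-0.87 -3.14

A=(0,0), D=(11.00,0)
B = A + 3.00·(cos273°, sin273°) = (0.1570, -2.9959)
|BD| = 11.2493
circle(B,10.00) ∩ circle(D,6.00): a=8.4693, h=5.3171
  candidates: C₊=(6.9044,4.3847) cross=59.813; C₋=(9.7364,-5.8654) cross=-59.813
  mode + wants cross > 0 → take C=(6.9044,4.3847) (cross=59.813)
ex = (C−B)/|BC| = (0.6747,0.7381); ey = (-0.7381,0.6747)
P = B + -0.80·ex + 0.66·ey = (-0.8699,-3.1410)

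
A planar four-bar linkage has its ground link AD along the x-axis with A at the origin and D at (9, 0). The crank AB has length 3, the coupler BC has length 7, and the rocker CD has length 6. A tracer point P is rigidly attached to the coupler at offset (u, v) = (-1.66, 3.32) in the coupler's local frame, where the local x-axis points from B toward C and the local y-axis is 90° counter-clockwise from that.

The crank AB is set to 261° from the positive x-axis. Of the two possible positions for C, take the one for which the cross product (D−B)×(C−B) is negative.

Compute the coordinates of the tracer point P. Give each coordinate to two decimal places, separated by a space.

A=(0,0), D=(9.00,0)
B = A + 3.00·(cos261°, sin261°) = (-0.4693, -2.9631)
|BD| = 9.9221
circle(B,7.00) ∩ circle(D,6.00): a=5.6161, h=4.1784
  candidates: C₊=(3.6428,2.7018) cross=41.458; C₋=(6.1384,-5.2736) cross=-41.458
  mode - wants cross < 0 → take C=(6.1384,-5.2736) (cross=-41.458)
ex = (C−B)/|BC| = (0.9440,-0.3301); ey = (0.3301,0.9440)
P = B + -1.66·ex + 3.32·ey = (-0.9404,0.7188)

-0.94 0.72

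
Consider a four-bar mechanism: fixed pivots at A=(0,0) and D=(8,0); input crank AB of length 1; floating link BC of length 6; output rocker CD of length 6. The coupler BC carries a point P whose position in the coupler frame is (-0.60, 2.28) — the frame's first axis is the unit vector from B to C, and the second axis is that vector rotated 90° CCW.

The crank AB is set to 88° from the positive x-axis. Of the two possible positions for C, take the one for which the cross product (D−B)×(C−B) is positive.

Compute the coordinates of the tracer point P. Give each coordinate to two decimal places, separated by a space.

-1.91 2.33

A=(0,0), D=(8.00,0)
B = A + 1.00·(cos88°, sin88°) = (0.0349, 0.9994)
|BD| = 8.0276
circle(B,6.00) ∩ circle(D,6.00): a=4.0138, h=4.4598
  candidates: C₊=(4.5727,4.9248) cross=35.801; C₋=(3.4622,-3.9254) cross=-35.801
  mode + wants cross > 0 → take C=(4.5727,4.9248) (cross=35.801)
ex = (C−B)/|BC| = (0.7563,0.6542); ey = (-0.6542,0.7563)
P = B + -0.60·ex + 2.28·ey = (-1.9105,2.3312)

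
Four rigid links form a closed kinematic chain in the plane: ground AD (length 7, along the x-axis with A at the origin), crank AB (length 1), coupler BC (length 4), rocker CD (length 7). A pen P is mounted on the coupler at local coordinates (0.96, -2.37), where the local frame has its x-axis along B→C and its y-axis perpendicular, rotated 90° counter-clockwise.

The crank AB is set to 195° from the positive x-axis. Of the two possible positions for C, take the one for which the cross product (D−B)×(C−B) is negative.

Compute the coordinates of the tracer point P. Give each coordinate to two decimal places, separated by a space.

-2.52 -2.29

A=(0,0), D=(7.00,0)
B = A + 1.00·(cos195°, sin195°) = (-0.9659, -0.2588)
|BD| = 7.9701
circle(B,4.00) ∩ circle(D,7.00): a=1.9148, h=3.5119
  candidates: C₊=(0.8339,3.3134) cross=27.990; C₋=(1.0619,-3.7067) cross=-27.990
  mode - wants cross < 0 → take C=(1.0619,-3.7067) (cross=-27.990)
ex = (C−B)/|BC| = (0.5070,-0.8620); ey = (0.8620,0.5070)
P = B + 0.96·ex + -2.37·ey = (-2.5221,-2.2878)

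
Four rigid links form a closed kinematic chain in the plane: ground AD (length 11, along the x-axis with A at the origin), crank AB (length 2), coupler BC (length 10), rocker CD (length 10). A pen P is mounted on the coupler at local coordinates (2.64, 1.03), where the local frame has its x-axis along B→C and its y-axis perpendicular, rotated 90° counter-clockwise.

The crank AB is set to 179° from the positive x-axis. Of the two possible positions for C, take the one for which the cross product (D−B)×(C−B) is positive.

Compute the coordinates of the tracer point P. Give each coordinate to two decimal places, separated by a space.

-1.06 2.71

A=(0,0), D=(11.00,0)
B = A + 2.00·(cos179°, sin179°) = (-1.9997, 0.0349)
|BD| = 12.9997
circle(B,10.00) ∩ circle(D,10.00): a=6.4999, h=7.5995
  candidates: C₊=(4.5206,7.6169) cross=98.791; C₋=(4.4797,-7.5820) cross=-98.791
  mode + wants cross > 0 → take C=(4.5206,7.6169) (cross=98.791)
ex = (C−B)/|BC| = (0.6520,0.7582); ey = (-0.7582,0.6520)
P = B + 2.64·ex + 1.03·ey = (-1.0593,2.7081)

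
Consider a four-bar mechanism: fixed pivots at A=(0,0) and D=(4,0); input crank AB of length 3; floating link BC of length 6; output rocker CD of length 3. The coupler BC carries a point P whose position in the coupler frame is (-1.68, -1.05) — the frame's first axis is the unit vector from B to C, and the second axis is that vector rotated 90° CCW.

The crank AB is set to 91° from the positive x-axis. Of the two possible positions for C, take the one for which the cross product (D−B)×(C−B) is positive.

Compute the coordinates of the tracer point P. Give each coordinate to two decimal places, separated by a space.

A=(0,0), D=(4.00,0)
B = A + 3.00·(cos91°, sin91°) = (-0.0524, 2.9995)
|BD| = 5.0417
circle(B,6.00) ∩ circle(D,3.00): a=5.1985, h=2.9959
  candidates: C₊=(5.9084,2.3147) cross=15.104; C₋=(2.3436,-2.5013) cross=-15.104
  mode + wants cross > 0 → take C=(5.9084,2.3147) (cross=15.104)
ex = (C−B)/|BC| = (0.9935,-0.1141); ey = (0.1141,0.9935)
P = B + -1.68·ex + -1.05·ey = (-1.8412,2.1482)

-1.84 2.15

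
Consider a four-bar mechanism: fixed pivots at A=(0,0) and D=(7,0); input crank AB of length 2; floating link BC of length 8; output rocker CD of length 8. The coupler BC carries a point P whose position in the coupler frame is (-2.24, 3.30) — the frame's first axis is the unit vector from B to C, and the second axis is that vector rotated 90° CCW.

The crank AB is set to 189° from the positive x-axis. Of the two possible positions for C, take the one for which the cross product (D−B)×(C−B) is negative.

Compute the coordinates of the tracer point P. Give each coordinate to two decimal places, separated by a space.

A=(0,0), D=(7.00,0)
B = A + 2.00·(cos189°, sin189°) = (-1.9754, -0.3129)
|BD| = 8.9808
circle(B,8.00) ∩ circle(D,8.00): a=4.4904, h=6.6209
  candidates: C₊=(2.2817,6.4604) cross=59.461; C₋=(2.7430,-6.7733) cross=-59.461
  mode - wants cross < 0 → take C=(2.7430,-6.7733) (cross=-59.461)
ex = (C−B)/|BC| = (0.5898,-0.8076); ey = (0.8076,0.5898)
P = B + -2.24·ex + 3.30·ey = (-0.6316,3.4424)

-0.63 3.44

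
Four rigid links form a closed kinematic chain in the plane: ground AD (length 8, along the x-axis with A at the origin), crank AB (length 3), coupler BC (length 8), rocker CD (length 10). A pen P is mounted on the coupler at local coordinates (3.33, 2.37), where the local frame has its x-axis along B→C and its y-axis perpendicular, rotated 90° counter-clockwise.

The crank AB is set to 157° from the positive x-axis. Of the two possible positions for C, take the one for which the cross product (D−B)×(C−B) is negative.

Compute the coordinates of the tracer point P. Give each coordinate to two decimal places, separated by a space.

A=(0,0), D=(8.00,0)
B = A + 3.00·(cos157°, sin157°) = (-2.7615, 1.1722)
|BD| = 10.8252
circle(B,8.00) ∩ circle(D,10.00): a=3.7498, h=7.0668
  candidates: C₊=(1.7314,7.7914) cross=76.499; C₋=(0.2010,-6.2591) cross=-76.499
  mode - wants cross < 0 → take C=(0.2010,-6.2591) (cross=-76.499)
ex = (C−B)/|BC| = (0.3703,-0.9289); ey = (0.9289,0.3703)
P = B + 3.33·ex + 2.37·ey = (0.6731,-1.0434)

0.67 -1.04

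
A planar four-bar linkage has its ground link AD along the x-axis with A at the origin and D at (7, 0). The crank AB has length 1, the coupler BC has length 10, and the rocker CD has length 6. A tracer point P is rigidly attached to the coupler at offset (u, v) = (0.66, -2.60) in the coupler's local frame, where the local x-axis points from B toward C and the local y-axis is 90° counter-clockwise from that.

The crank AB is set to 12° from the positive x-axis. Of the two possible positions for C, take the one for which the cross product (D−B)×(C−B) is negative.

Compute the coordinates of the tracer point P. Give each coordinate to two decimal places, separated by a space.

-0.00 -2.29

A=(0,0), D=(7.00,0)
B = A + 1.00·(cos12°, sin12°) = (0.9781, 0.2079)
|BD| = 6.0254
circle(B,10.00) ∩ circle(D,6.00): a=8.3235, h=5.5425
  candidates: C₊=(9.4880,5.4599) cross=33.396; C₋=(9.1055,-5.6184) cross=-33.396
  mode - wants cross < 0 → take C=(9.1055,-5.6184) (cross=-33.396)
ex = (C−B)/|BC| = (0.8127,-0.5826); ey = (0.5826,0.8127)
P = B + 0.66·ex + -2.60·ey = (-0.0003,-2.2897)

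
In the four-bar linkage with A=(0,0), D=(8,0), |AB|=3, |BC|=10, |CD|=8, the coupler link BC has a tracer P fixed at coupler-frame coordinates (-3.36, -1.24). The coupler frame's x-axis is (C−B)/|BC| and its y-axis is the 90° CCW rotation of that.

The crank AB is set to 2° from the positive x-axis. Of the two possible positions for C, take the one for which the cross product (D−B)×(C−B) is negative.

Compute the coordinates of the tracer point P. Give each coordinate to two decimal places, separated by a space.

A=(0,0), D=(8.00,0)
B = A + 3.00·(cos2°, sin2°) = (2.9982, 0.1047)
|BD| = 5.0029
circle(B,10.00) ∩ circle(D,8.00): a=6.0994, h=7.9245
  candidates: C₊=(9.2620,7.8998) cross=39.646; C₋=(8.9304,-7.9457) cross=-39.646
  mode - wants cross < 0 → take C=(8.9304,-7.9457) (cross=-39.646)
ex = (C−B)/|BC| = (0.5932,-0.8050); ey = (0.8050,0.5932)
P = B + -3.36·ex + -1.24·ey = (0.0067,2.0740)

0.01 2.07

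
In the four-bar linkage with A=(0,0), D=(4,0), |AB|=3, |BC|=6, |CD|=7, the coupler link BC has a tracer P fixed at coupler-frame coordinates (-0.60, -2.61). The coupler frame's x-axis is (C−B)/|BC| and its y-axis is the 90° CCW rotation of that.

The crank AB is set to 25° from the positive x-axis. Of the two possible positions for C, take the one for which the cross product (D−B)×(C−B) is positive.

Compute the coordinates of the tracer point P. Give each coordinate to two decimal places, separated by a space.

5.02 -0.11

A=(0,0), D=(4.00,0)
B = A + 3.00·(cos25°, sin25°) = (2.7189, 1.2679)
|BD| = 1.8024
circle(B,6.00) ∩ circle(D,7.00): a=-2.7051, h=5.3556
  candidates: C₊=(4.5635,6.9773) cross=9.653; C₋=(-2.9711,-0.6358) cross=-9.653
  mode + wants cross > 0 → take C=(4.5635,6.9773) (cross=9.653)
ex = (C−B)/|BC| = (0.3074,0.9516); ey = (-0.9516,0.3074)
P = B + -0.60·ex + -2.61·ey = (5.0181,-0.1055)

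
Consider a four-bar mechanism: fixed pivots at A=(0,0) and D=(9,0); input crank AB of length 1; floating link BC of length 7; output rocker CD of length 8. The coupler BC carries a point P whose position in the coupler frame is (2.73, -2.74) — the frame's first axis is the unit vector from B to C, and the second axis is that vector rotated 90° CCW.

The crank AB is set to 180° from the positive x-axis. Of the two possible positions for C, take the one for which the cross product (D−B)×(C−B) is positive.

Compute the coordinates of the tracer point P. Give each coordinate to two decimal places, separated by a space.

A=(0,0), D=(9.00,0)
B = A + 1.00·(cos180°, sin180°) = (-1.0000, 0.0000)
|BD| = 10.0000
circle(B,7.00) ∩ circle(D,8.00): a=4.2500, h=5.5621
  candidates: C₊=(3.2500,5.5621) cross=55.621; C₋=(3.2500,-5.5621) cross=-55.621
  mode + wants cross > 0 → take C=(3.2500,5.5621) (cross=55.621)
ex = (C−B)/|BC| = (0.6071,0.7946); ey = (-0.7946,0.6071)
P = B + 2.73·ex + -2.74·ey = (2.8347,0.5057)

2.83 0.51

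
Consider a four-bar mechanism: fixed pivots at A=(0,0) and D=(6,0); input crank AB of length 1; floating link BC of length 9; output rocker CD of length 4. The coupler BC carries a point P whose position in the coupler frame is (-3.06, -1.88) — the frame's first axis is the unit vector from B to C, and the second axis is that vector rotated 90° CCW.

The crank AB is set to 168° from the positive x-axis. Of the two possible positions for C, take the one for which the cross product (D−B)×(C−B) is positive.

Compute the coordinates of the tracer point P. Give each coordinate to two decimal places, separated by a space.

A=(0,0), D=(6.00,0)
B = A + 1.00·(cos168°, sin168°) = (-0.9781, 0.2079)
|BD| = 6.9812
circle(B,9.00) ∩ circle(D,4.00): a=8.1460, h=3.8267
  candidates: C₊=(7.2782,3.7903) cross=26.715; C₋=(7.0502,-3.8597) cross=-26.715
  mode + wants cross > 0 → take C=(7.2782,3.7903) (cross=26.715)
ex = (C−B)/|BC| = (0.9174,0.3980); ey = (-0.3980,0.9174)
P = B + -3.06·ex + -1.88·ey = (-3.0370,-2.7347)

-3.04 -2.73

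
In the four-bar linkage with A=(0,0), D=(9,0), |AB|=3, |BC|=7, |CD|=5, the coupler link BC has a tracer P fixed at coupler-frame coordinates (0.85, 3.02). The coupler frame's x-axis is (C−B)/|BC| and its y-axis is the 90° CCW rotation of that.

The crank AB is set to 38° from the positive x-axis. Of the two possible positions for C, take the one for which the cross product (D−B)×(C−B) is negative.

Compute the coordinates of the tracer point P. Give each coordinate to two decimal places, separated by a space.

5.37 2.74

A=(0,0), D=(9.00,0)
B = A + 3.00·(cos38°, sin38°) = (2.3640, 1.8470)
|BD| = 6.8882
circle(B,7.00) ∩ circle(D,5.00): a=5.1862, h=4.7014
  candidates: C₊=(8.6210,4.9856) cross=32.384; C₋=(6.0997,-4.0729) cross=-32.384
  mode - wants cross < 0 → take C=(6.0997,-4.0729) (cross=-32.384)
ex = (C−B)/|BC| = (0.5337,-0.8457); ey = (0.8457,0.5337)
P = B + 0.85·ex + 3.02·ey = (5.3716,2.7398)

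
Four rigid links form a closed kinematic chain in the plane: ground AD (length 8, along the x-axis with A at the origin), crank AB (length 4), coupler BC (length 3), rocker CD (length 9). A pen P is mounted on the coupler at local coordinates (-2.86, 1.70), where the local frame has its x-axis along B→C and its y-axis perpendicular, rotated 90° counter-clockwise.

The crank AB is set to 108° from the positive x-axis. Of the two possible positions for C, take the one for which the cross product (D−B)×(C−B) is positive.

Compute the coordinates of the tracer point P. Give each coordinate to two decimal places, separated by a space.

A=(0,0), D=(8.00,0)
B = A + 4.00·(cos108°, sin108°) = (-1.2361, 3.8042)
|BD| = 9.9888
circle(B,3.00) ∩ circle(D,9.00): a=1.3904, h=2.6583
  candidates: C₊=(1.0620,5.7327) cross=26.554; C₋=(-0.9629,0.8167) cross=-26.554
  mode + wants cross > 0 → take C=(1.0620,5.7327) (cross=26.554)
ex = (C−B)/|BC| = (0.7660,0.6428); ey = (-0.6428,0.7660)
P = B + -2.86·ex + 1.70·ey = (-4.5197,3.2680)

-4.52 3.27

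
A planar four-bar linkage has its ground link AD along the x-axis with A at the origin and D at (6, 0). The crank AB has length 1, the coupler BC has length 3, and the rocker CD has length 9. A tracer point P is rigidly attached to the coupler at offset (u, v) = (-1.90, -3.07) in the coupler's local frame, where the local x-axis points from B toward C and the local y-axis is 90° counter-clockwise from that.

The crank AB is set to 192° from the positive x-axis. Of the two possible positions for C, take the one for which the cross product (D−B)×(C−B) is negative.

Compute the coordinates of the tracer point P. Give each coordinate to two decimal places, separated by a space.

A=(0,0), D=(6.00,0)
B = A + 1.00·(cos192°, sin192°) = (-0.9781, -0.2079)
|BD| = 6.9812
circle(B,3.00) ∩ circle(D,9.00): a=-1.6661, h=2.4948
  candidates: C₊=(-2.7178,2.2362) cross=17.417; C₋=(-2.5692,-2.7513) cross=-17.417
  mode - wants cross < 0 → take C=(-2.5692,-2.7513) (cross=-17.417)
ex = (C−B)/|BC| = (-0.5303,-0.8478); ey = (0.8478,-0.5303)
P = B + -1.90·ex + -3.07·ey = (-2.5732,3.0310)

-2.57 3.03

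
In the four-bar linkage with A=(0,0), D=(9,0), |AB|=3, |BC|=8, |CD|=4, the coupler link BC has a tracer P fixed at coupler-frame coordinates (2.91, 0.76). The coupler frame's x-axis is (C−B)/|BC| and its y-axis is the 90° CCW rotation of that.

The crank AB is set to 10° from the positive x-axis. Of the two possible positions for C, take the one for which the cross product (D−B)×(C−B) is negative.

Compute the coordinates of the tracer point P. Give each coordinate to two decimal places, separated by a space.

A=(0,0), D=(9.00,0)
B = A + 3.00·(cos10°, sin10°) = (2.9544, 0.5209)
|BD| = 6.0680
circle(B,8.00) ∩ circle(D,4.00): a=6.9892, h=3.8925
  candidates: C₊=(10.2520,3.7990) cross=23.619; C₋=(9.5836,-3.9572) cross=-23.619
  mode - wants cross < 0 → take C=(9.5836,-3.9572) (cross=-23.619)
ex = (C−B)/|BC| = (0.8286,-0.5598); ey = (0.5598,0.8286)
P = B + 2.91·ex + 0.76·ey = (5.7912,-0.4782)

5.79 -0.48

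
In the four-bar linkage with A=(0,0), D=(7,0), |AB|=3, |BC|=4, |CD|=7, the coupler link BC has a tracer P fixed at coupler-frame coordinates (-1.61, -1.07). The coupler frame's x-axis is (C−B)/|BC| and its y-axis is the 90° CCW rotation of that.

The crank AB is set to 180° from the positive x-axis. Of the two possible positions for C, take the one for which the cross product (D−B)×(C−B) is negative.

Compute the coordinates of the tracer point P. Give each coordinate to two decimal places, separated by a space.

A=(0,0), D=(7.00,0)
B = A + 3.00·(cos180°, sin180°) = (-3.0000, 0.0000)
|BD| = 10.0000
circle(B,4.00) ∩ circle(D,7.00): a=3.3500, h=2.1857
  candidates: C₊=(0.3500,2.1857) cross=21.857; C₋=(0.3500,-2.1857) cross=-21.857
  mode - wants cross < 0 → take C=(0.3500,-2.1857) (cross=-21.857)
ex = (C−B)/|BC| = (0.8375,-0.5464); ey = (0.5464,0.8375)
P = B + -1.61·ex + -1.07·ey = (-4.9331,-0.0164)

-4.93 -0.02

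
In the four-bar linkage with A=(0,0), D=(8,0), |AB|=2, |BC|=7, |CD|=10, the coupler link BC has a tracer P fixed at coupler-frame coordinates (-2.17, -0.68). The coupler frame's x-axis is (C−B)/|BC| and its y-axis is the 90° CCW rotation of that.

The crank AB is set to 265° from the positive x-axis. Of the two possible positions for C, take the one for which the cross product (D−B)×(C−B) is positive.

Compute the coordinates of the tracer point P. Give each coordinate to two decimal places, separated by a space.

0.66 -4.11

A=(0,0), D=(8.00,0)
B = A + 2.00·(cos265°, sin265°) = (-0.1743, -1.9924)
|BD| = 8.4136
circle(B,7.00) ∩ circle(D,10.00): a=1.1760, h=6.9005
  candidates: C₊=(-0.6658,4.9903) cross=58.058; C₋=(2.6023,-8.4181) cross=-58.058
  mode + wants cross > 0 → take C=(-0.6658,4.9903) (cross=58.058)
ex = (C−B)/|BC| = (-0.0702,0.9975); ey = (-0.9975,-0.0702)
P = B + -2.17·ex + -0.68·ey = (0.6564,-4.1093)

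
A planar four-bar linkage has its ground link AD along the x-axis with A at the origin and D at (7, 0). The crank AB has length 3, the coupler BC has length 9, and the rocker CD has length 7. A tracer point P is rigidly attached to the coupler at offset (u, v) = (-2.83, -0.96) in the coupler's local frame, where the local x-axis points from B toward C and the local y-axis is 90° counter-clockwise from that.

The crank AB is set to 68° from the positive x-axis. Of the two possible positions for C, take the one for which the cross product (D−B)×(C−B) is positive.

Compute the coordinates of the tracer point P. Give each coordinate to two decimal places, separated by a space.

A=(0,0), D=(7.00,0)
B = A + 3.00·(cos68°, sin68°) = (1.1238, 2.7816)
|BD| = 6.5013
circle(B,9.00) ∩ circle(D,7.00): a=5.7117, h=6.9553
  candidates: C₊=(9.2622,6.6244) cross=45.218; C₋=(3.3105,-5.9488) cross=-45.218
  mode + wants cross > 0 → take C=(9.2622,6.6244) (cross=45.218)
ex = (C−B)/|BC| = (0.9043,0.4270); ey = (-0.4270,0.9043)
P = B + -2.83·ex + -0.96·ey = (-1.0253,0.7051)

-1.03 0.71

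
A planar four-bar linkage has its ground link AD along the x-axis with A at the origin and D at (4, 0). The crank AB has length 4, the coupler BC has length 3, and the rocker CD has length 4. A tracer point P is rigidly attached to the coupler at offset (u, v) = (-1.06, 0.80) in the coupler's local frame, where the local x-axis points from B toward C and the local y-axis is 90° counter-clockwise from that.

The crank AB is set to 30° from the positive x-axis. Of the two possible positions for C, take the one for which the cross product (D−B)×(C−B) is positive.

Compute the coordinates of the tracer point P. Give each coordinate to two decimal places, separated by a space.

A=(0,0), D=(4.00,0)
B = A + 4.00·(cos30°, sin30°) = (3.4641, 2.0000)
|BD| = 2.0706
circle(B,3.00) ∩ circle(D,4.00): a=-0.6551, h=2.9276
  candidates: C₊=(6.1224,3.3905) cross=6.062; C₋=(0.4667,1.8751) cross=-6.062
  mode + wants cross > 0 → take C=(6.1224,3.3905) (cross=6.062)
ex = (C−B)/|BC| = (0.8861,0.4635); ey = (-0.4635,0.8861)
P = B + -1.06·ex + 0.80·ey = (2.1540,2.2176)

2.15 2.22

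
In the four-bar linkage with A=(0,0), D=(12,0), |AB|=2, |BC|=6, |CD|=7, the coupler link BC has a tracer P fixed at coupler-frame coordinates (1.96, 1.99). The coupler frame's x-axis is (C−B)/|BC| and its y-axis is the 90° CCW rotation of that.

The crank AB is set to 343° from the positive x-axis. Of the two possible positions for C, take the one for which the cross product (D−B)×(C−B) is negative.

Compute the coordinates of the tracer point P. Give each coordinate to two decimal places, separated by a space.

4.69 -0.29

A=(0,0), D=(12.00,0)
B = A + 2.00·(cos343°, sin343°) = (1.9126, -0.5847)
|BD| = 10.1043
circle(B,6.00) ∩ circle(D,7.00): a=4.4089, h=4.0696
  candidates: C₊=(6.0786,3.7332) cross=41.121; C₋=(6.5496,-4.3924) cross=-41.121
  mode - wants cross < 0 → take C=(6.5496,-4.3924) (cross=-41.121)
ex = (C−B)/|BC| = (0.7728,-0.6346); ey = (0.6346,0.7728)
P = B + 1.96·ex + 1.99·ey = (4.6902,-0.2906)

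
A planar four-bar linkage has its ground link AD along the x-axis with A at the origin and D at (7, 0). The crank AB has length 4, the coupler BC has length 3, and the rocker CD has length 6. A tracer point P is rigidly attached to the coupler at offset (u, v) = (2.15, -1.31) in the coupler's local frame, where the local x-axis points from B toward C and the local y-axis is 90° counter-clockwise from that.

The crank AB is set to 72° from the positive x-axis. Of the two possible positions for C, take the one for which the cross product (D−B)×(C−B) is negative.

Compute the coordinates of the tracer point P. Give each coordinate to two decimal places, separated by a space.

A=(0,0), D=(7.00,0)
B = A + 4.00·(cos72°, sin72°) = (1.2361, 3.8042)
|BD| = 6.9062
circle(B,3.00) ∩ circle(D,6.00): a=1.4983, h=2.5991
  candidates: C₊=(3.9182,5.1481) cross=17.949; C₋=(1.0549,0.8097) cross=-17.949
  mode - wants cross < 0 → take C=(1.0549,0.8097) (cross=-17.949)
ex = (C−B)/|BC| = (-0.0604,-0.9982); ey = (0.9982,-0.0604)
P = B + 2.15·ex + -1.31·ey = (-0.2014,1.7373)

-0.20 1.74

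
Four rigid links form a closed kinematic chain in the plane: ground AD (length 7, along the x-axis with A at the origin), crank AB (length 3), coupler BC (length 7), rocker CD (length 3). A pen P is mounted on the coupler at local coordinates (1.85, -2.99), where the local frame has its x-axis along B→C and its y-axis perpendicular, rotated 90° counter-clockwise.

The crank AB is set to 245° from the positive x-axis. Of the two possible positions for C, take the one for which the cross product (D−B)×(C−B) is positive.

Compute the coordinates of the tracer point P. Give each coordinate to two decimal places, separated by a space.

2.00 -4.03

A=(0,0), D=(7.00,0)
B = A + 3.00·(cos245°, sin245°) = (-1.2679, -2.7189)
|BD| = 8.7034
circle(B,7.00) ∩ circle(D,3.00): a=6.6497, h=2.1868
  candidates: C₊=(4.3659,1.4357) cross=19.032; C₋=(5.7321,-2.7189) cross=-19.032
  mode + wants cross > 0 → take C=(4.3659,1.4357) (cross=19.032)
ex = (C−B)/|BC| = (0.8048,0.5935); ey = (-0.5935,0.8048)
P = B + 1.85·ex + -2.99·ey = (1.9957,-4.0273)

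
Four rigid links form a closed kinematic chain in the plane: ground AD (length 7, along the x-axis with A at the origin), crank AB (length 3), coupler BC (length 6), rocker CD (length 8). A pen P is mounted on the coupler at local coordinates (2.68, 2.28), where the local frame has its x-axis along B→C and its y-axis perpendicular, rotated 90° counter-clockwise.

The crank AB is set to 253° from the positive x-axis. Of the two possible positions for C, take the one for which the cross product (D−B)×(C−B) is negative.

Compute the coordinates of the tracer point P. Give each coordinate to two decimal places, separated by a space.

2.63 -3.16

A=(0,0), D=(7.00,0)
B = A + 3.00·(cos253°, sin253°) = (-0.8771, -2.8689)
|BD| = 8.3833
circle(B,6.00) ∩ circle(D,8.00): a=2.5217, h=5.4444
  candidates: C₊=(-0.3709,3.1097) cross=45.642; C₋=(3.3555,-7.1216) cross=-45.642
  mode - wants cross < 0 → take C=(3.3555,-7.1216) (cross=-45.642)
ex = (C−B)/|BC| = (0.7054,-0.7088); ey = (0.7088,0.7054)
P = B + 2.68·ex + 2.28·ey = (2.6295,-3.1601)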